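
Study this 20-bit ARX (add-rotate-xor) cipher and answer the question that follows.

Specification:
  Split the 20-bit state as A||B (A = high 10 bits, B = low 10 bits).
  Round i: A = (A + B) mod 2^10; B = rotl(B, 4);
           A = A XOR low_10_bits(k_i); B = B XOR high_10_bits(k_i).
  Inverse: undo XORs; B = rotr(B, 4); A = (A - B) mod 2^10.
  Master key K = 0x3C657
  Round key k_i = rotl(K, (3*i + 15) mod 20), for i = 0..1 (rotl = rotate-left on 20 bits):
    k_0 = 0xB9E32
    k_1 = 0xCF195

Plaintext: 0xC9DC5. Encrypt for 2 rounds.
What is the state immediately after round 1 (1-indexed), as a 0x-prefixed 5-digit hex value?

s_0 = plaintext = 0xC9DC5
s_1 = Round(s_0, k_0) = 0xB7AB0
s_2 = Round(s_1, k_1) = 0x06C36

0xB7AB0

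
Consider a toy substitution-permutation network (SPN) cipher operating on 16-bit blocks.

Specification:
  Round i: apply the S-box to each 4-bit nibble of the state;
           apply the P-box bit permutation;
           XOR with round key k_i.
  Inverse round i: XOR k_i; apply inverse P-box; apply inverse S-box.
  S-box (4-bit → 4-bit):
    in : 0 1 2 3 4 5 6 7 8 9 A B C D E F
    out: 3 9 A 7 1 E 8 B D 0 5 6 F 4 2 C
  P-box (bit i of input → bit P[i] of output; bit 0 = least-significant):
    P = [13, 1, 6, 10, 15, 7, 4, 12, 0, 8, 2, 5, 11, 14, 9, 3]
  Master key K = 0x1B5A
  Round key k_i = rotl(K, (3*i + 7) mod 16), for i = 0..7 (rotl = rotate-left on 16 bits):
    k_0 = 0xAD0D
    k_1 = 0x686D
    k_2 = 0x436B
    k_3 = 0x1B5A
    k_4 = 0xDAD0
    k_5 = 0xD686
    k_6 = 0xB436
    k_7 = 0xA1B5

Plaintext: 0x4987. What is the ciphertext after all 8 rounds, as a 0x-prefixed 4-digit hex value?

0x3BD7

s_0 = plaintext = 0x4987
s_1 = Round(s_0, k_0) = 0x111F
s_2 = Round(s_1, k_1) = 0xF404
s_3 = Round(s_2, k_2) = 0xE1E2
s_4 = Round(s_3, k_3) = 0x5FF9
s_5 = Round(s_4, k_4) = 0x88EC
s_6 = Round(s_5, k_5) = 0xF869
s_7 = Round(s_6, k_6) = 0xA61B
s_8 = Round(s_7, k_7) = 0x3BD7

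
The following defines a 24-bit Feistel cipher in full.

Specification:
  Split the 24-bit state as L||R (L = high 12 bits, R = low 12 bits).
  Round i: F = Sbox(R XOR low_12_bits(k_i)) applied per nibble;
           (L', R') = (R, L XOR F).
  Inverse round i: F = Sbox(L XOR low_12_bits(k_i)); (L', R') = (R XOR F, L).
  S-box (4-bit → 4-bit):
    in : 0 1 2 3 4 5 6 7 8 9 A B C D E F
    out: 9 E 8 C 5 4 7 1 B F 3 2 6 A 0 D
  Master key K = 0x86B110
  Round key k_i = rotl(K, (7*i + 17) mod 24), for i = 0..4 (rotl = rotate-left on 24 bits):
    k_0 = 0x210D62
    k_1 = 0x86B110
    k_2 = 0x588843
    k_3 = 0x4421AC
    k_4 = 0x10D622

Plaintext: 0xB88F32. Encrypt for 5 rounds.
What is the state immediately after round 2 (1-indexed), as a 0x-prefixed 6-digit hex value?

s_0 = plaintext = 0xB88F32
s_1 = Round(s_0, k_0) = 0xF323C1
s_2 = Round(s_1, k_1) = 0x3C179C
s_3 = Round(s_2, k_2) = 0x79CE6C
s_4 = Round(s_3, k_3) = 0xE6CAF5
s_5 = Round(s_4, k_4) = 0xAF58CD

0x3C179C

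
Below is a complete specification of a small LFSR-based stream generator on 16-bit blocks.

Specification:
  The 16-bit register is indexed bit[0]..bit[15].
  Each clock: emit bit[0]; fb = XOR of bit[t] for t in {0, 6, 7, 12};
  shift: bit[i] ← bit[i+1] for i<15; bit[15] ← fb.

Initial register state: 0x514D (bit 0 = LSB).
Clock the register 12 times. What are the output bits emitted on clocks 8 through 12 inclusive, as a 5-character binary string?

reg_0 = 0x514D
clock 1: out=1, reg = 0xA8A6
clock 2: out=0, reg = 0xD453
clock 3: out=1, reg = 0xEA29
clock 4: out=1, reg = 0xF514
clock 5: out=0, reg = 0xFA8A
clock 6: out=0, reg = 0x7D45
clock 7: out=1, reg = 0xBEA2
clock 8: out=0, reg = 0x5F51
clock 9: out=1, reg = 0xAFA8
clock 10: out=0, reg = 0xD7D4
clock 11: out=0, reg = 0xEBEA
clock 12: out=0, reg = 0x75F5

01000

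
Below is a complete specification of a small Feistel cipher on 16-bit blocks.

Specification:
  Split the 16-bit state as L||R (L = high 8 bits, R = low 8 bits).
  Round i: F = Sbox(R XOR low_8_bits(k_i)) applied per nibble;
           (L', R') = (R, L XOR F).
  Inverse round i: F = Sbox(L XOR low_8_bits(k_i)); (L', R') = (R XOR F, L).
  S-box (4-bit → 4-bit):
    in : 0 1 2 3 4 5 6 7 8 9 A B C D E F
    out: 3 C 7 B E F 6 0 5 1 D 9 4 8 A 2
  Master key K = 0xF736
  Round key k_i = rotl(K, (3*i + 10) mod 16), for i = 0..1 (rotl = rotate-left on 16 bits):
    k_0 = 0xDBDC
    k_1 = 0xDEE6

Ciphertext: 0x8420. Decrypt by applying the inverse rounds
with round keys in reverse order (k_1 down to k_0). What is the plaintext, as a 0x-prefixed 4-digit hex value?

s_0 = ciphertext = 0x8420
s_1 = InvRound(s_0, k_1) = 0x4784
s_2 = InvRound(s_1, k_0) = 0x9D47

0x9D47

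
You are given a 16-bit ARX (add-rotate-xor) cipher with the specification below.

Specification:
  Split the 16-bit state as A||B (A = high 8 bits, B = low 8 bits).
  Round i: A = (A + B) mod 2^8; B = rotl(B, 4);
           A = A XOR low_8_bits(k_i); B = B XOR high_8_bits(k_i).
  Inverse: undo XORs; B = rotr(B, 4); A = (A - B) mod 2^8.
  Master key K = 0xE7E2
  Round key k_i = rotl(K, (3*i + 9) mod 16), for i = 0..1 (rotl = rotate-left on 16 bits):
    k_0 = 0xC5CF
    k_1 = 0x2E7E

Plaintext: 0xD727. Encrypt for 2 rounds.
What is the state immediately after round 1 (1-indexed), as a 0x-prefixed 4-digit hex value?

s_0 = plaintext = 0xD727
s_1 = Round(s_0, k_0) = 0x31B7
s_2 = Round(s_1, k_1) = 0x9655

0x31B7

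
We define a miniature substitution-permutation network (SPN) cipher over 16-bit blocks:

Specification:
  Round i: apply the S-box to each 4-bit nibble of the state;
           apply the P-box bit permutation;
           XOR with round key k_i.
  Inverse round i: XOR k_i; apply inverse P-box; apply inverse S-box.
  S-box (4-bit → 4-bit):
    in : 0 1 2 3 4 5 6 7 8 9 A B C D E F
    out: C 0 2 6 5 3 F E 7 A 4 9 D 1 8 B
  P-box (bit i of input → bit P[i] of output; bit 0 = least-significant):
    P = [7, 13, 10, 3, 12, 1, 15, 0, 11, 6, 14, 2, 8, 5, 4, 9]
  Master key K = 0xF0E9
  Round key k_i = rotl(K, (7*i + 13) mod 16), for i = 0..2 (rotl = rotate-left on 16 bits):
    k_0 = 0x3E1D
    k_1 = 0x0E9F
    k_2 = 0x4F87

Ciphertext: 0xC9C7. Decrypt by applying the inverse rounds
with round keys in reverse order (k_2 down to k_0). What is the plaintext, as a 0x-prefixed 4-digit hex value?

0x0E2E

s_0 = ciphertext = 0xC9C7
s_1 = InvRound(s_0, k_2) = 0xE2AA
s_2 = InvRound(s_1, k_1) = 0x3C03
s_3 = InvRound(s_2, k_0) = 0x0E2E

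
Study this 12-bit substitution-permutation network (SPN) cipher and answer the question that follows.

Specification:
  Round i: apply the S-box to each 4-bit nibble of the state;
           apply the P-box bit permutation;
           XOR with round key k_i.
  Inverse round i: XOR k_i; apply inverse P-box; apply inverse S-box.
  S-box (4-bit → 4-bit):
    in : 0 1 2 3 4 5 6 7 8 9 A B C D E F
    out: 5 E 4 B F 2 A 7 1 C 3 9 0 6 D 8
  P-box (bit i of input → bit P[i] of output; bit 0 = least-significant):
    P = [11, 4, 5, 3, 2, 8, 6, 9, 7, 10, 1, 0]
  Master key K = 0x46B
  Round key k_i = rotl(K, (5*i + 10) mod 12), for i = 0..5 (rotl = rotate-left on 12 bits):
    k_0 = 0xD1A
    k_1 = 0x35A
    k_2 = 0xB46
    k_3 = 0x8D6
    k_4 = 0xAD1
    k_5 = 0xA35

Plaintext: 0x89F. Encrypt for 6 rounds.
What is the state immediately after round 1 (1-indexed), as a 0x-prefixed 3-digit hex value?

s_0 = plaintext = 0x89F
s_1 = Round(s_0, k_0) = 0xFD2
s_2 = Round(s_1, k_1) = 0x23B
s_3 = Round(s_2, k_2) = 0x048
s_4 = Round(s_3, k_3) = 0x310
s_5 = Round(s_4, k_4) = 0x530
s_6 = Round(s_5, k_5) = 0x511

0xFD2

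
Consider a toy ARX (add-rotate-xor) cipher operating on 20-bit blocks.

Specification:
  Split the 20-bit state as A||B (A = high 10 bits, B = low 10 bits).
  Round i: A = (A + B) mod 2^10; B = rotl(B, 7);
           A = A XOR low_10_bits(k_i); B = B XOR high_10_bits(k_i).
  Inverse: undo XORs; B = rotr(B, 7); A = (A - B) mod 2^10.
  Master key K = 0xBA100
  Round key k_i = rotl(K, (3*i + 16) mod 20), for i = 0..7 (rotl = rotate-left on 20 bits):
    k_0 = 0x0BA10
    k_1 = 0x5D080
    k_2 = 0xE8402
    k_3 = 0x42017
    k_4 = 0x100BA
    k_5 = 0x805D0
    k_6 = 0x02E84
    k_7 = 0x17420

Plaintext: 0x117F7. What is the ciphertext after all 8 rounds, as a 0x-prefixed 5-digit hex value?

0x40D02

s_0 = plaintext = 0x117F7
s_1 = Round(s_0, k_0) = 0x8B3D0
s_2 = Round(s_1, k_1) = 0x5F10E
s_3 = Round(s_2, k_2) = 0xA2080
s_4 = Round(s_3, k_3) = 0xC7D18
s_5 = Round(s_4, k_4) = 0x23463
s_6 = Round(s_5, k_5) = 0x4838D
s_7 = Round(s_6, k_6) = 0x8A6FA
s_8 = Round(s_7, k_7) = 0x40D02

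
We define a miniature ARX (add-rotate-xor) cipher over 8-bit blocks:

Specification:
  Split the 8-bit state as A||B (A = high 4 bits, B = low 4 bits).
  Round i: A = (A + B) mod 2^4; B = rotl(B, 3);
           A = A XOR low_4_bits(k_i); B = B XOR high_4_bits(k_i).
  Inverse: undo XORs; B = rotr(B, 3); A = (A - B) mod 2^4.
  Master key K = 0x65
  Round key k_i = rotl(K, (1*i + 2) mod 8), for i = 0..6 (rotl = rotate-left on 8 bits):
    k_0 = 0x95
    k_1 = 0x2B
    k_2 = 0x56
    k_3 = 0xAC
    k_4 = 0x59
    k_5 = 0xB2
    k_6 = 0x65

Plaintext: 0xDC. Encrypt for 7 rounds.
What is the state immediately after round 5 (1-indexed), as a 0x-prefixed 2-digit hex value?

s_0 = plaintext = 0xDC
s_1 = Round(s_0, k_0) = 0xCF
s_2 = Round(s_1, k_1) = 0x0D
s_3 = Round(s_2, k_2) = 0xBB
s_4 = Round(s_3, k_3) = 0xA7
s_5 = Round(s_4, k_4) = 0x8E
s_6 = Round(s_5, k_5) = 0x4C
s_7 = Round(s_6, k_6) = 0x50

0x8E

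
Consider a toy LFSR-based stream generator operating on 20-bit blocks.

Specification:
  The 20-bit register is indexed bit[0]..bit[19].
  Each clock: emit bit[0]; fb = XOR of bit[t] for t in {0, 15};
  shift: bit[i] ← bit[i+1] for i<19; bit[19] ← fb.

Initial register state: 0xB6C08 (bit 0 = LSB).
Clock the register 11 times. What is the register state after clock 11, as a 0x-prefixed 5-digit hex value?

reg_0 = 0xB6C08
clock 1: out=0, reg = 0x5B604
clock 2: out=0, reg = 0xADB02
clock 3: out=0, reg = 0xD6D81
clock 4: out=1, reg = 0xEB6C0
clock 5: out=0, reg = 0xF5B60
clock 6: out=0, reg = 0x7ADB0
clock 7: out=0, reg = 0xBD6D8
clock 8: out=0, reg = 0xDEB6C
clock 9: out=0, reg = 0xEF5B6
clock 10: out=0, reg = 0xF7ADB
clock 11: out=1, reg = 0xFBD6D

0xFBD6D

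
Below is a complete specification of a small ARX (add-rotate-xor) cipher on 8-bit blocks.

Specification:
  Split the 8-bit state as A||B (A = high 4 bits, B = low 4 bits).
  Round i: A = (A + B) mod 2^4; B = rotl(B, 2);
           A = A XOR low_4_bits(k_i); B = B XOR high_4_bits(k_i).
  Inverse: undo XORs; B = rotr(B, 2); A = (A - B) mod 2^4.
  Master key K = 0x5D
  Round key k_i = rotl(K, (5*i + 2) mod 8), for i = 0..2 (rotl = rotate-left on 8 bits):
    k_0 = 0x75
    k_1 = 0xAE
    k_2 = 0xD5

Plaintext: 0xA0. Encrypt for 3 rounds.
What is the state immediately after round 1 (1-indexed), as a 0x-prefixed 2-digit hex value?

s_0 = plaintext = 0xA0
s_1 = Round(s_0, k_0) = 0xF7
s_2 = Round(s_1, k_1) = 0x87
s_3 = Round(s_2, k_2) = 0xA0

0xF7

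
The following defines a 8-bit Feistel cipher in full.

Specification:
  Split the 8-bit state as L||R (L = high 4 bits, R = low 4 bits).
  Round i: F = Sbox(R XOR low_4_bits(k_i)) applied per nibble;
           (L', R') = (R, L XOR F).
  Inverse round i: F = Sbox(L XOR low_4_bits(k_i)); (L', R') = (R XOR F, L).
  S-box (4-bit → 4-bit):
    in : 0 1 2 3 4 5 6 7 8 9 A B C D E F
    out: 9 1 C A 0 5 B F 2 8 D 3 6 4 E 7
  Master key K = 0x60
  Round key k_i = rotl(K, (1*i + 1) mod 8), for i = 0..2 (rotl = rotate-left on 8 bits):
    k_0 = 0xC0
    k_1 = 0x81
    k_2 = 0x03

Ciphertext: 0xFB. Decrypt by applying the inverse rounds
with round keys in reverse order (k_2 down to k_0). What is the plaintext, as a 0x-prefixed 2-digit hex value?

s_0 = ciphertext = 0xFB
s_1 = InvRound(s_0, k_2) = 0xDF
s_2 = InvRound(s_1, k_1) = 0x9D
s_3 = InvRound(s_2, k_0) = 0x59

0x59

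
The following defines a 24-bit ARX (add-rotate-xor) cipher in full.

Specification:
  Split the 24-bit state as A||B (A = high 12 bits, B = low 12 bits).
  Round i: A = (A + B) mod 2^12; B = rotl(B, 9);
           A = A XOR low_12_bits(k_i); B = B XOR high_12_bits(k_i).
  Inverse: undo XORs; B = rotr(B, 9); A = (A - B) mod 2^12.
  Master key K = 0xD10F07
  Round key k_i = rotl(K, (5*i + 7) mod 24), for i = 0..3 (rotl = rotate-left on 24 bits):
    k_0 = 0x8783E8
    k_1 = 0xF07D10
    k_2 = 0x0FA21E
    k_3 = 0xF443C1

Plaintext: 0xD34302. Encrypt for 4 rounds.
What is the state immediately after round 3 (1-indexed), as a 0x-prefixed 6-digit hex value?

0x37492A

s_0 = plaintext = 0xD34302
s_1 = Round(s_0, k_0) = 0x3DEC18
s_2 = Round(s_1, k_1) = 0x2E6E84
s_3 = Round(s_2, k_2) = 0x37492A
s_4 = Round(s_3, k_3) = 0xF5FA61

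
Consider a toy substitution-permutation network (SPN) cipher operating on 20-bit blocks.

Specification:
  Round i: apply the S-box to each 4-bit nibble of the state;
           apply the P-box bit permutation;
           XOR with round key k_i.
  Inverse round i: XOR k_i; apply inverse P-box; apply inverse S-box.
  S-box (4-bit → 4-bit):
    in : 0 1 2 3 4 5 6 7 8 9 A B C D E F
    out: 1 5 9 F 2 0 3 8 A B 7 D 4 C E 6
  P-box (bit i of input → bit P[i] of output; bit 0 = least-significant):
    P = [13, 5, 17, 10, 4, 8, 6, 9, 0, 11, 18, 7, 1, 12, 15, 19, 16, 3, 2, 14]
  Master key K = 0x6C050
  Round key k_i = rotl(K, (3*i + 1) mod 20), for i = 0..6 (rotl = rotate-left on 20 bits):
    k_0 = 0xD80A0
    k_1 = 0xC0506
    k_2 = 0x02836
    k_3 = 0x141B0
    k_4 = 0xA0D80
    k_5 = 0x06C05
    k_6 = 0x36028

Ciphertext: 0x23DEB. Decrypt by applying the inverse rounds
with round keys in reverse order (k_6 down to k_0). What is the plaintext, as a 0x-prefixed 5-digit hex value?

0x31E95

s_0 = ciphertext = 0x23DEB
s_1 = InvRound(s_0, k_6) = 0x269F7
s_2 = InvRound(s_1, k_5) = 0x507AE
s_3 = InvRound(s_2, k_4) = 0xA2F7F
s_4 = InvRound(s_3, k_3) = 0x329DB
s_5 = InvRound(s_4, k_2) = 0xA52FF
s_6 = InvRound(s_5, k_1) = 0x84B3E
s_7 = InvRound(s_6, k_0) = 0x31E95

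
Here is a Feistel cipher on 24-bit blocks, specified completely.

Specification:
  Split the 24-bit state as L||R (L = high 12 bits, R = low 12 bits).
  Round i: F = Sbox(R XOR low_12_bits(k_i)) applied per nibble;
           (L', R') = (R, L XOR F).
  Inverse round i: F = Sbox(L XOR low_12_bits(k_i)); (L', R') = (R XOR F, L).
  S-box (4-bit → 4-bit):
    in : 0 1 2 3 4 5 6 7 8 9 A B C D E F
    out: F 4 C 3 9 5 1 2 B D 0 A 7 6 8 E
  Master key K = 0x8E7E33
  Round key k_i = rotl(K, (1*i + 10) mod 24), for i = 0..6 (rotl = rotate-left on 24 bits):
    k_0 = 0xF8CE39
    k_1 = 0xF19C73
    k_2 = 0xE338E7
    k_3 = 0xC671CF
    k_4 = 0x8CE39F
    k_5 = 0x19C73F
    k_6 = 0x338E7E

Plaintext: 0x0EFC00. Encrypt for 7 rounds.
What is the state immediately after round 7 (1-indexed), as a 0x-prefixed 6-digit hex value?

0x73A75B

s_0 = plaintext = 0x0EFC00
s_1 = Round(s_0, k_0) = 0xC00CD2
s_2 = Round(s_1, k_1) = 0xCD2304
s_3 = Round(s_2, k_2) = 0x304651
s_4 = Round(s_3, k_3) = 0x6511DC
s_5 = Round(s_4, k_4) = 0x1DCAC2
s_6 = Round(s_5, k_5) = 0xAC273A
s_7 = Round(s_6, k_6) = 0x73A75B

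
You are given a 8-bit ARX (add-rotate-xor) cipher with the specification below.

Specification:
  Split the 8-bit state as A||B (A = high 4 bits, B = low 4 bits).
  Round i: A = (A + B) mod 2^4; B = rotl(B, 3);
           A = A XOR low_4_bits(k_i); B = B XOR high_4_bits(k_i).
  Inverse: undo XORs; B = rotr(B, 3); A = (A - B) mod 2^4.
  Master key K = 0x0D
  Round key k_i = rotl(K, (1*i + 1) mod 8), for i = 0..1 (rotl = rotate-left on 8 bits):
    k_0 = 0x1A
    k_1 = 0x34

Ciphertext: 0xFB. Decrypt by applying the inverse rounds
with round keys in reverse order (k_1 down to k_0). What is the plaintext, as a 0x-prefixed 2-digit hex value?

s_0 = ciphertext = 0xFB
s_1 = InvRound(s_0, k_1) = 0xA1
s_2 = InvRound(s_1, k_0) = 0x00

0x00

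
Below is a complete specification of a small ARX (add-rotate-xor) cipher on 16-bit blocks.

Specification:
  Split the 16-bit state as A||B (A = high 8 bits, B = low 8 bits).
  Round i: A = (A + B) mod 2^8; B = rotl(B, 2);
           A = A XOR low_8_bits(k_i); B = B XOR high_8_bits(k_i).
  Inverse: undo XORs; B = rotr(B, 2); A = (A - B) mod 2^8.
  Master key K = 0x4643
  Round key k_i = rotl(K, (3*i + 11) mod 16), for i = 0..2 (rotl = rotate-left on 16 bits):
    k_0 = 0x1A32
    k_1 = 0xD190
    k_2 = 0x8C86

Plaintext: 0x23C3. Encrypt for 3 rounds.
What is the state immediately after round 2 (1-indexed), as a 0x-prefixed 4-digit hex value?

0x7985

s_0 = plaintext = 0x23C3
s_1 = Round(s_0, k_0) = 0xD415
s_2 = Round(s_1, k_1) = 0x7985
s_3 = Round(s_2, k_2) = 0x789A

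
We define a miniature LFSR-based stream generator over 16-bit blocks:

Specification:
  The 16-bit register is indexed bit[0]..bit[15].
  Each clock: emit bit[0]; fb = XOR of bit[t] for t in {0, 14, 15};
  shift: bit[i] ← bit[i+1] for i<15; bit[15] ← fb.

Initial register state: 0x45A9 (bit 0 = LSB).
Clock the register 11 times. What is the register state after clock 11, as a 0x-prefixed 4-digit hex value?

0xE708

reg_0 = 0x45A9
clock 1: out=1, reg = 0x22D4
clock 2: out=0, reg = 0x116A
clock 3: out=0, reg = 0x08B5
clock 4: out=1, reg = 0x845A
clock 5: out=0, reg = 0xC22D
clock 6: out=1, reg = 0xE116
clock 7: out=0, reg = 0x708B
clock 8: out=1, reg = 0x3845
clock 9: out=1, reg = 0x9C22
clock 10: out=0, reg = 0xCE11
clock 11: out=1, reg = 0xE708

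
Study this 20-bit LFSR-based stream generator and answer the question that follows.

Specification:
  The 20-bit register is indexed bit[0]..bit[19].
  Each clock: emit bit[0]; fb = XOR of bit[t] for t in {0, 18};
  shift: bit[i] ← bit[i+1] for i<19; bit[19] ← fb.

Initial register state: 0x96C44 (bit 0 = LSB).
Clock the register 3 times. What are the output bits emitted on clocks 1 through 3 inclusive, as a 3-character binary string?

reg_0 = 0x96C44
clock 1: out=0, reg = 0x4B622
clock 2: out=0, reg = 0xA5B11
clock 3: out=1, reg = 0xD2D88

001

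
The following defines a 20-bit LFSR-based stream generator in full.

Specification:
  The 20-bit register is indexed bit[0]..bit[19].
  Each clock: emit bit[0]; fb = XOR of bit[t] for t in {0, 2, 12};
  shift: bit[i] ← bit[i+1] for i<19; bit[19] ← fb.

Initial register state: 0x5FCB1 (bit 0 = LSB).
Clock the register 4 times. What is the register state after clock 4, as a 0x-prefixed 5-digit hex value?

reg_0 = 0x5FCB1
clock 1: out=1, reg = 0x2FE58
clock 2: out=0, reg = 0x97F2C
clock 3: out=0, reg = 0x4BF96
clock 4: out=0, reg = 0x25FCB

0x25FCB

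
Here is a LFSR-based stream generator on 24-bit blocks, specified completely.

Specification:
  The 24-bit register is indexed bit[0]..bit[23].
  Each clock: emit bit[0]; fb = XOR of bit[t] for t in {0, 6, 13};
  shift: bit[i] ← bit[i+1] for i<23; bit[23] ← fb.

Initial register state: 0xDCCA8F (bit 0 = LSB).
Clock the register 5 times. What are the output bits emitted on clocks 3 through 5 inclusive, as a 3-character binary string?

reg_0 = 0xDCCA8F
clock 1: out=1, reg = 0xEE6547
clock 2: out=1, reg = 0xF732A3
clock 3: out=1, reg = 0x7B9951
clock 4: out=1, reg = 0x3DCCA8
clock 5: out=0, reg = 0x1EE654

110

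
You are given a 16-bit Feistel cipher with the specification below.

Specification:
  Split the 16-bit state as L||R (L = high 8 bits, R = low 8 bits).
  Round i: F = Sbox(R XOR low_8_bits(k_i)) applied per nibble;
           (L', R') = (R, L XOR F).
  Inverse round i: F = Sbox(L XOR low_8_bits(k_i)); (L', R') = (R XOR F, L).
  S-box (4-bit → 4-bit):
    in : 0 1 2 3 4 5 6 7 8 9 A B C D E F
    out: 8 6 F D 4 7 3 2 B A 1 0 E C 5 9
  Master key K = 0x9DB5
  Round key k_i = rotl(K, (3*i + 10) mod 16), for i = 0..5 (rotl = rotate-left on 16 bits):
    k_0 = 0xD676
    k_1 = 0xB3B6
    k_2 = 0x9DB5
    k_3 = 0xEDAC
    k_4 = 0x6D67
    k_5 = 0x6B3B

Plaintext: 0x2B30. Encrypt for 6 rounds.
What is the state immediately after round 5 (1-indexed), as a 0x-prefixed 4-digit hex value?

0x4BDE

s_0 = plaintext = 0x2B30
s_1 = Round(s_0, k_0) = 0x3068
s_2 = Round(s_1, k_1) = 0x68F5
s_3 = Round(s_2, k_2) = 0xF520
s_4 = Round(s_3, k_3) = 0x204B
s_5 = Round(s_4, k_4) = 0x4BDE
s_6 = Round(s_5, k_5) = 0xDE1C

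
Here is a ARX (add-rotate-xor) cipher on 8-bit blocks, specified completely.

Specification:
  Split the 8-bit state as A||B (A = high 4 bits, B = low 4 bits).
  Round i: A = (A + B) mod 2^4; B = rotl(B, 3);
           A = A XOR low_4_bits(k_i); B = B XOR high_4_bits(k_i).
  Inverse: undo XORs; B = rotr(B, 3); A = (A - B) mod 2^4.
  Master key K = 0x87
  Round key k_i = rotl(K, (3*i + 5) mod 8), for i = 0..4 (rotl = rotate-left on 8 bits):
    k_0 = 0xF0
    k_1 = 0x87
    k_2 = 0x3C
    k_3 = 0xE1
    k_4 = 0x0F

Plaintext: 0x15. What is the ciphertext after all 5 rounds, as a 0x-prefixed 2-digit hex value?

0xBF

s_0 = plaintext = 0x15
s_1 = Round(s_0, k_0) = 0x65
s_2 = Round(s_1, k_1) = 0xC2
s_3 = Round(s_2, k_2) = 0x22
s_4 = Round(s_3, k_3) = 0x5F
s_5 = Round(s_4, k_4) = 0xBF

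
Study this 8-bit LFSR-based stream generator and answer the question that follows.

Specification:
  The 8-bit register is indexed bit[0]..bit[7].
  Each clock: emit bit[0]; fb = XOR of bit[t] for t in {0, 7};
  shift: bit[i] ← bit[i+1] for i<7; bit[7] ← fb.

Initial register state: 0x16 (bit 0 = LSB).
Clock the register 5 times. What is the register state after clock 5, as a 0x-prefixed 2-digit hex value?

reg_0 = 0x16
clock 1: out=0, reg = 0x0B
clock 2: out=1, reg = 0x85
clock 3: out=1, reg = 0x42
clock 4: out=0, reg = 0x21
clock 5: out=1, reg = 0x90

0x90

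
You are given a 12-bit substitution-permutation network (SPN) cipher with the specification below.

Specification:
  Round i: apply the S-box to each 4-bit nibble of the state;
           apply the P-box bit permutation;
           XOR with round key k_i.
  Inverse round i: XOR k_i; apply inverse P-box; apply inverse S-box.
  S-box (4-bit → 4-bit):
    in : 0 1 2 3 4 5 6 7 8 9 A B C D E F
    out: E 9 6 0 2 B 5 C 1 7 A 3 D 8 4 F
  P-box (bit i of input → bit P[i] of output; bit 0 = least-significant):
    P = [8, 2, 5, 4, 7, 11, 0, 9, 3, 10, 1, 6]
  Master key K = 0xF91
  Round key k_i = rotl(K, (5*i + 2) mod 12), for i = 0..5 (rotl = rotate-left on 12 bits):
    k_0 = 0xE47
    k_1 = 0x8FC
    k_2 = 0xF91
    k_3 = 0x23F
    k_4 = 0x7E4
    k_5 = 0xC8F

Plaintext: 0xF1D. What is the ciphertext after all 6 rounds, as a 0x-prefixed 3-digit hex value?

s_0 = plaintext = 0xF1D
s_1 = Round(s_0, k_0) = 0x89D
s_2 = Round(s_1, k_1) = 0x065
s_3 = Round(s_2, k_2) = 0xA46
s_4 = Round(s_3, k_3) = 0xF5F
s_5 = Round(s_4, k_4) = 0x81A
s_6 = Round(s_5, k_5) = 0xE13

0xE13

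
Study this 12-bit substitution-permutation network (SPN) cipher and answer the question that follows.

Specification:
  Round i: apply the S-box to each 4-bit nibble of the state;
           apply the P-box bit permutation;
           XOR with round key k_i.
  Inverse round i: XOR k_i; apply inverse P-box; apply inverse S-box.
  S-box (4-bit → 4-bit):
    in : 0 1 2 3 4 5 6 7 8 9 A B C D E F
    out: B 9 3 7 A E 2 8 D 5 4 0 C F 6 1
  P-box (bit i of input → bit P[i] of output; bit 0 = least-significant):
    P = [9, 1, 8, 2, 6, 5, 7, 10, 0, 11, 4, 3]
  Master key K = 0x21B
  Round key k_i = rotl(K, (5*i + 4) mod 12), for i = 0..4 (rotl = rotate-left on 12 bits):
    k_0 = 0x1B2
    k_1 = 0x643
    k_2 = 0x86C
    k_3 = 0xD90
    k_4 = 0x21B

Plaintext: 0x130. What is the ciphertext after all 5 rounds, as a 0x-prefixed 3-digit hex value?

0x922

s_0 = plaintext = 0x130
s_1 = Round(s_0, k_0) = 0x35D
s_2 = Round(s_1, k_1) = 0x9F4
s_3 = Round(s_2, k_2) = 0x83B
s_4 = Round(s_3, k_3) = 0xD69
s_5 = Round(s_4, k_4) = 0x922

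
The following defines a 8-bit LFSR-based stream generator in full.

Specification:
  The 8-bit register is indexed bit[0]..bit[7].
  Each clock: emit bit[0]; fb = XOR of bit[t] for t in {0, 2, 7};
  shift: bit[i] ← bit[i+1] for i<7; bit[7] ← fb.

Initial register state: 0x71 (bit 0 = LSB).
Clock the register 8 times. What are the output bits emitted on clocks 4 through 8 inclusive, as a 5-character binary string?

01110

reg_0 = 0x71
clock 1: out=1, reg = 0xB8
clock 2: out=0, reg = 0xDC
clock 3: out=0, reg = 0x6E
clock 4: out=0, reg = 0xB7
clock 5: out=1, reg = 0xDB
clock 6: out=1, reg = 0x6D
clock 7: out=1, reg = 0x36
clock 8: out=0, reg = 0x9B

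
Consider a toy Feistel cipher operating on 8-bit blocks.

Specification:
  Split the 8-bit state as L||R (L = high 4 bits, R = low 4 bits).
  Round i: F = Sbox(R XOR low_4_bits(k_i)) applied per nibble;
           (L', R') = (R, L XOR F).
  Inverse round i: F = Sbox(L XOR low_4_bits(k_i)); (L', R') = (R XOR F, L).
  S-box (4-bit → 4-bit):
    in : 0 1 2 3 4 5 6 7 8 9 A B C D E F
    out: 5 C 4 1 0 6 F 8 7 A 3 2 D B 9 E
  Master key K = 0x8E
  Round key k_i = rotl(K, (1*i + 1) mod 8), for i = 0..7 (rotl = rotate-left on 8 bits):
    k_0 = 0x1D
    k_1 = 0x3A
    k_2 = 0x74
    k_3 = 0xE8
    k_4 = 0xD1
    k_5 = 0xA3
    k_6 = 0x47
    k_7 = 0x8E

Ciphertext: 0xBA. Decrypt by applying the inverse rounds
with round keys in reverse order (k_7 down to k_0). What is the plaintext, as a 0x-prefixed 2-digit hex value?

s_0 = ciphertext = 0xBA
s_1 = InvRound(s_0, k_7) = 0xCB
s_2 = InvRound(s_1, k_6) = 0x9C
s_3 = InvRound(s_2, k_5) = 0xF9
s_4 = InvRound(s_3, k_4) = 0x0F
s_5 = InvRound(s_4, k_3) = 0x80
s_6 = InvRound(s_5, k_2) = 0xD8
s_7 = InvRound(s_6, k_1) = 0x0D
s_8 = InvRound(s_7, k_0) = 0x60

0x60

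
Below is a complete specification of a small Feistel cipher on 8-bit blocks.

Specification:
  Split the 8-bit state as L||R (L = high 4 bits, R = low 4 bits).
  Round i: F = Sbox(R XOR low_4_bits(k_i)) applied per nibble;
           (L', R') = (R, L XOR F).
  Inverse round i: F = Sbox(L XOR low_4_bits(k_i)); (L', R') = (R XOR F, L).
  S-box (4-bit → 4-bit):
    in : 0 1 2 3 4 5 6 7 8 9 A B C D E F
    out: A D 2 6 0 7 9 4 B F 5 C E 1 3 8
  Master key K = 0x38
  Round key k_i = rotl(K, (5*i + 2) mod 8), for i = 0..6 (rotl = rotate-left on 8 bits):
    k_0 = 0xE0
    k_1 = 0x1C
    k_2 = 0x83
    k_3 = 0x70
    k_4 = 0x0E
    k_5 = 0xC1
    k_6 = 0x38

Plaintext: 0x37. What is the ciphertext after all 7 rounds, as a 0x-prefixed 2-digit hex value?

s_0 = plaintext = 0x37
s_1 = Round(s_0, k_0) = 0x77
s_2 = Round(s_1, k_1) = 0x7B
s_3 = Round(s_2, k_2) = 0xBC
s_4 = Round(s_3, k_3) = 0xC5
s_5 = Round(s_4, k_4) = 0x50
s_6 = Round(s_5, k_5) = 0x08
s_7 = Round(s_6, k_6) = 0x8A

0x8A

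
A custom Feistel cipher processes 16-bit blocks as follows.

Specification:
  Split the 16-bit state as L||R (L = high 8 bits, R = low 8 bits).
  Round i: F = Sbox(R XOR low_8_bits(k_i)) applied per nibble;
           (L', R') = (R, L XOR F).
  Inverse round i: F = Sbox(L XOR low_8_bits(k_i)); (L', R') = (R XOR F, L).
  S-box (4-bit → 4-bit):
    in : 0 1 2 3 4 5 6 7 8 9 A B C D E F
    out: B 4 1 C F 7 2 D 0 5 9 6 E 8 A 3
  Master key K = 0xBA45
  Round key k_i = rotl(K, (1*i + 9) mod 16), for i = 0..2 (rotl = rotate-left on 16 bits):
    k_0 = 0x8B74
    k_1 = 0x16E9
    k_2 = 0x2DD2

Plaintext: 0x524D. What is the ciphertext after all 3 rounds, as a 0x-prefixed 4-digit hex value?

0x9760

s_0 = plaintext = 0x524D
s_1 = Round(s_0, k_0) = 0x4D97
s_2 = Round(s_1, k_1) = 0x9797
s_3 = Round(s_2, k_2) = 0x9760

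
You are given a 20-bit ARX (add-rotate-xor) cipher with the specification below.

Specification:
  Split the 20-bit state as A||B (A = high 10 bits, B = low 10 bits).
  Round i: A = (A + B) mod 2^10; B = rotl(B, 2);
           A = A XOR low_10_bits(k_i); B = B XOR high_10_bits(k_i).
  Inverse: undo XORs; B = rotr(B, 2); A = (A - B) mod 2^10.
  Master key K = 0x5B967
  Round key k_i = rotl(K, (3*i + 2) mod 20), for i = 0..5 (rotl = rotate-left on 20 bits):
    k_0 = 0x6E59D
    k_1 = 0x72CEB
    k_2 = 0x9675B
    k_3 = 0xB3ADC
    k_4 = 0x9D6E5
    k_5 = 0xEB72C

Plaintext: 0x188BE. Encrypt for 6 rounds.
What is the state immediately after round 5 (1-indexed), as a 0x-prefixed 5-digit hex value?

0xA3FDA

s_0 = plaintext = 0x188BE
s_1 = Round(s_0, k_0) = 0x2F741
s_2 = Round(s_1, k_1) = 0xC54CC
s_3 = Round(s_2, k_2) = 0x2E969
s_4 = Round(s_3, k_3) = 0x3FF6B
s_5 = Round(s_4, k_4) = 0xA3FDA
s_6 = Round(s_5, k_5) = 0x514C6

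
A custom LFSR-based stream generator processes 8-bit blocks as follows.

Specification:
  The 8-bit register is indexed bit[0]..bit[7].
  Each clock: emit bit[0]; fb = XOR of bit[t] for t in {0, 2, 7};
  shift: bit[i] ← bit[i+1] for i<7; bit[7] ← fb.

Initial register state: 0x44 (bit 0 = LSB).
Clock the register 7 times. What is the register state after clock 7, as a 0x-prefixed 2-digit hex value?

0xE6

reg_0 = 0x44
clock 1: out=0, reg = 0xA2
clock 2: out=0, reg = 0xD1
clock 3: out=1, reg = 0x68
clock 4: out=0, reg = 0x34
clock 5: out=0, reg = 0x9A
clock 6: out=0, reg = 0xCD
clock 7: out=1, reg = 0xE6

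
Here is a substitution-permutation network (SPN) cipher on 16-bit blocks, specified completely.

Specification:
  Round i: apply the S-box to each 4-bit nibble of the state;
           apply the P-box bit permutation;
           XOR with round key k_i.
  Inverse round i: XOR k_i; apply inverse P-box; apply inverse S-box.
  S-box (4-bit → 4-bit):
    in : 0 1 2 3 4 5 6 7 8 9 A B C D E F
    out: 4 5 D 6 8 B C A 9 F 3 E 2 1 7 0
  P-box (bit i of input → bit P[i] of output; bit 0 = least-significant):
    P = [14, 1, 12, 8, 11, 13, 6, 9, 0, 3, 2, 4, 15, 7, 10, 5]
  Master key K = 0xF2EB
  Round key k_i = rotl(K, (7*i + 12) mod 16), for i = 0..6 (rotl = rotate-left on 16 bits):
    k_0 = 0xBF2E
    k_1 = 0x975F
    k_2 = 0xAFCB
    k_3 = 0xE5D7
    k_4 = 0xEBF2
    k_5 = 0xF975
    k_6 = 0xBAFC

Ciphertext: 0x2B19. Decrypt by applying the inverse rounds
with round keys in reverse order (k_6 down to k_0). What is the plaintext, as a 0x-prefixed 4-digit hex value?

s_0 = ciphertext = 0x2B19
s_1 = InvRound(s_0, k_6) = 0x5106
s_2 = InvRound(s_1, k_5) = 0x88EC
s_3 = InvRound(s_2, k_4) = 0xFB75
s_4 = InvRound(s_3, k_3) = 0xBF83
s_5 = InvRound(s_4, k_2) = 0xFC00
s_6 = InvRound(s_5, k_1) = 0xF995
s_7 = InvRound(s_6, k_0) = 0xB54A

0xB54A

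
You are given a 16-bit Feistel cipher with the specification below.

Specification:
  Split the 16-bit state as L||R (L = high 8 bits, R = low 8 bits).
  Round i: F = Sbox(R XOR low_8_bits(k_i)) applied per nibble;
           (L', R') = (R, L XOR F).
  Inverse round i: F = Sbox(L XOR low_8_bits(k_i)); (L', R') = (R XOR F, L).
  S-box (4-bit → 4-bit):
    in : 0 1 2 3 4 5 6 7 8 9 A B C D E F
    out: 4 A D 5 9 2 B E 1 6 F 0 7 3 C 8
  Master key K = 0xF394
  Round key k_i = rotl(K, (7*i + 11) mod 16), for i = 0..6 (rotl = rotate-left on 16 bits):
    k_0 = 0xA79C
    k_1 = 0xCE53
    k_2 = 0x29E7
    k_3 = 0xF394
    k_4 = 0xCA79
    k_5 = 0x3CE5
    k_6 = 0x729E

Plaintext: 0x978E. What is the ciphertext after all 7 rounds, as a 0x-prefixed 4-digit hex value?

0x02BA

s_0 = plaintext = 0x978E
s_1 = Round(s_0, k_0) = 0x8E3A
s_2 = Round(s_1, k_1) = 0x3A38
s_3 = Round(s_2, k_2) = 0x3802
s_4 = Round(s_3, k_3) = 0x0253
s_5 = Round(s_4, k_4) = 0x53DD
s_6 = Round(s_5, k_5) = 0xDD02
s_7 = Round(s_6, k_6) = 0x02BA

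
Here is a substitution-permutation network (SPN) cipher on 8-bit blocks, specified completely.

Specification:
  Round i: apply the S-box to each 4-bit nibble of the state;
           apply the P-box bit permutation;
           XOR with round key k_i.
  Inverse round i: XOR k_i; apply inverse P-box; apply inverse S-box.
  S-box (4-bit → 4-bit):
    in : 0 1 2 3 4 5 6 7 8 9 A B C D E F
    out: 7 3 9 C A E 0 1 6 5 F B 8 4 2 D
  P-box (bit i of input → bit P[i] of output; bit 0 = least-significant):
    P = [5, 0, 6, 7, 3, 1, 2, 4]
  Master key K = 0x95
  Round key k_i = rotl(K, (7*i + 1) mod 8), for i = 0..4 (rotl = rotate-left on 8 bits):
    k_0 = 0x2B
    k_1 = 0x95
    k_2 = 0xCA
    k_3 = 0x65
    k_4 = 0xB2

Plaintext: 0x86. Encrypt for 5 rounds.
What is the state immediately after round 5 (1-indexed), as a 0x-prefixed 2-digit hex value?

0xF5

s_0 = plaintext = 0x86
s_1 = Round(s_0, k_0) = 0x2D
s_2 = Round(s_1, k_1) = 0xCD
s_3 = Round(s_2, k_2) = 0x9A
s_4 = Round(s_3, k_3) = 0x88
s_5 = Round(s_4, k_4) = 0xF5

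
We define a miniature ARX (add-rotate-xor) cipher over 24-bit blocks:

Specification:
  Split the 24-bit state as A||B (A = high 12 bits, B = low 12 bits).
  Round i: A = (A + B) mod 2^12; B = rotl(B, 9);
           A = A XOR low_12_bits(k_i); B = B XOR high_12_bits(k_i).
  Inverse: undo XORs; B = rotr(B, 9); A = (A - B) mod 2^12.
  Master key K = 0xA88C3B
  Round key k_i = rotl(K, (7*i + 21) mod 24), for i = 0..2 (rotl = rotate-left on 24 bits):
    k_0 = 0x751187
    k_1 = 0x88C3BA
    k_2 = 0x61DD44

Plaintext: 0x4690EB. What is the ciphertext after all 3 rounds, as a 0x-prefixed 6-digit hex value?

s_0 = plaintext = 0x4690EB
s_1 = Round(s_0, k_0) = 0x4D314C
s_2 = Round(s_1, k_1) = 0x5A50A5
s_3 = Round(s_2, k_2) = 0xB0EC09

0xB0EC09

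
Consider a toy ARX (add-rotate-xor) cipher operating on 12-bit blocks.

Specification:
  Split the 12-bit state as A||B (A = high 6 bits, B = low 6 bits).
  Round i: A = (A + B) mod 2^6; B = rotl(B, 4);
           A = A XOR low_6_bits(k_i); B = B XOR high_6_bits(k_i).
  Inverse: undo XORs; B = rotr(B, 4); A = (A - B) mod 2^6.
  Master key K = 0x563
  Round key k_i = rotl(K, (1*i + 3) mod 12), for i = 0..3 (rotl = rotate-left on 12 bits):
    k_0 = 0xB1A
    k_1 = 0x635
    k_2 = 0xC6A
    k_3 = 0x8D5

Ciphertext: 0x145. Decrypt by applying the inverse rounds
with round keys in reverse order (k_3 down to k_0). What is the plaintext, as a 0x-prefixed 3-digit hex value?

0xEDF

s_0 = ciphertext = 0x145
s_1 = InvRound(s_0, k_3) = 0xD9A
s_2 = InvRound(s_1, k_2) = 0xBAE
s_3 = InvRound(s_2, k_1) = 0x01B
s_4 = InvRound(s_3, k_0) = 0xEDF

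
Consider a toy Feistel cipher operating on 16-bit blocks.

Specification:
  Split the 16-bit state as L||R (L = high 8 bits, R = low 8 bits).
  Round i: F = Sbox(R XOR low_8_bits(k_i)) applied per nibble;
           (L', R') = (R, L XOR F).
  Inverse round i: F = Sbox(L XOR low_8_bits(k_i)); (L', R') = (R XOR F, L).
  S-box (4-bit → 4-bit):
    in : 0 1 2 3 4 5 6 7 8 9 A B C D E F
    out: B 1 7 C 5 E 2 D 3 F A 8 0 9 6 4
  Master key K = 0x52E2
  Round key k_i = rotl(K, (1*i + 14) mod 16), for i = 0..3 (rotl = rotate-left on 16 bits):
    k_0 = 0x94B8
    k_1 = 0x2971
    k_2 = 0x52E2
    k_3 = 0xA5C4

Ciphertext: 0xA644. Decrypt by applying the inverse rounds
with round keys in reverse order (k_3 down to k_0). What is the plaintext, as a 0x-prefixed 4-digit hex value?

s_0 = ciphertext = 0xA644
s_1 = InvRound(s_0, k_3) = 0x63A6
s_2 = InvRound(s_1, k_2) = 0x9763
s_3 = InvRound(s_2, k_1) = 0x0197
s_4 = InvRound(s_3, k_0) = 0x1801

0x1801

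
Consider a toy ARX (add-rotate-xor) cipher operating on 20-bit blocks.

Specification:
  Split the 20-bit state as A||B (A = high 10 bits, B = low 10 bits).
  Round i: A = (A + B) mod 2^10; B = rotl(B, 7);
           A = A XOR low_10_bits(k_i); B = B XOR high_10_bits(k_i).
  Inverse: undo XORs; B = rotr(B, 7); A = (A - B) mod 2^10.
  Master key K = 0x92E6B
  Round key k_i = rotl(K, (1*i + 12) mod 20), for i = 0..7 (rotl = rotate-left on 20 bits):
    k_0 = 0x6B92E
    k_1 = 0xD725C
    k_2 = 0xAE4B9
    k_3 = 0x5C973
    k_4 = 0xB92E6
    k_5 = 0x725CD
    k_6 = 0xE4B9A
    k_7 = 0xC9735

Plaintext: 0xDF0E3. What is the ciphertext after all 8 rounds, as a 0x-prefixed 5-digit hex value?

s_0 = plaintext = 0xDF0E3
s_1 = Round(s_0, k_0) = 0x5C432
s_2 = Round(s_1, k_1) = 0xFFE5A
s_3 = Round(s_2, k_2) = 0xB83F2
s_4 = Round(s_3, k_3) = 0xE840C
s_5 = Round(s_4, k_4) = 0x52CE5
s_6 = Round(s_5, k_5) = 0xFF755
s_7 = Round(s_6, k_6) = 0x32178
s_8 = Round(s_7, k_7) = 0x5D70A

0x5D70A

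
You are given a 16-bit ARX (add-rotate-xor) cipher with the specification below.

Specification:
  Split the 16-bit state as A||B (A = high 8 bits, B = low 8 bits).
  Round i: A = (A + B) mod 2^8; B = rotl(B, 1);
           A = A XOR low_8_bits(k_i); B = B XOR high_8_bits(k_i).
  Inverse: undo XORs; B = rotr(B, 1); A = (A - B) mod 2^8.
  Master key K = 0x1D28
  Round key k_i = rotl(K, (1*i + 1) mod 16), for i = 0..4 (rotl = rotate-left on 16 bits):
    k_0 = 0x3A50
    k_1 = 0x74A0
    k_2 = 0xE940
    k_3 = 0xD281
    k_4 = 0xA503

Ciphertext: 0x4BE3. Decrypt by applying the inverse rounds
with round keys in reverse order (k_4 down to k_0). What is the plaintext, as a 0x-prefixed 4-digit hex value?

0xF422

s_0 = ciphertext = 0x4BE3
s_1 = InvRound(s_0, k_4) = 0x2523
s_2 = InvRound(s_1, k_3) = 0xACF8
s_3 = InvRound(s_2, k_2) = 0x6488
s_4 = InvRound(s_3, k_1) = 0x467E
s_5 = InvRound(s_4, k_0) = 0xF422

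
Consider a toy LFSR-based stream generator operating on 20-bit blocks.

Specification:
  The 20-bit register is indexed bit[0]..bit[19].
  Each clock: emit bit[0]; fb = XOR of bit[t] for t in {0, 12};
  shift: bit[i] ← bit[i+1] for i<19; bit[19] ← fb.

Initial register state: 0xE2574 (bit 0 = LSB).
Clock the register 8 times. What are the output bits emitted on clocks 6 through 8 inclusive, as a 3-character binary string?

reg_0 = 0xE2574
clock 1: out=0, reg = 0x712BA
clock 2: out=0, reg = 0xB895D
clock 3: out=1, reg = 0xDC4AE
clock 4: out=0, reg = 0x6E257
clock 5: out=1, reg = 0xB712B
clock 6: out=1, reg = 0x5B895
clock 7: out=1, reg = 0x2DC4A
clock 8: out=0, reg = 0x96E25

110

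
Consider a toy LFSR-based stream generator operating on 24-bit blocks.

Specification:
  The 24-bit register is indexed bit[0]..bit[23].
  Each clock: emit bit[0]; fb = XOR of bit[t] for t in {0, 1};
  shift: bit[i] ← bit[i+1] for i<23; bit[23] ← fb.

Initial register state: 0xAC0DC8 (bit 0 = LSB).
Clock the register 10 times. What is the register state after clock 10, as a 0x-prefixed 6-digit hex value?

reg_0 = 0xAC0DC8
clock 1: out=0, reg = 0x5606E4
clock 2: out=0, reg = 0x2B0372
clock 3: out=0, reg = 0x9581B9
clock 4: out=1, reg = 0xCAC0DC
clock 5: out=0, reg = 0x65606E
clock 6: out=0, reg = 0xB2B037
clock 7: out=1, reg = 0x59581B
clock 8: out=1, reg = 0x2CAC0D
clock 9: out=1, reg = 0x965606
clock 10: out=0, reg = 0xCB2B03

0xCB2B03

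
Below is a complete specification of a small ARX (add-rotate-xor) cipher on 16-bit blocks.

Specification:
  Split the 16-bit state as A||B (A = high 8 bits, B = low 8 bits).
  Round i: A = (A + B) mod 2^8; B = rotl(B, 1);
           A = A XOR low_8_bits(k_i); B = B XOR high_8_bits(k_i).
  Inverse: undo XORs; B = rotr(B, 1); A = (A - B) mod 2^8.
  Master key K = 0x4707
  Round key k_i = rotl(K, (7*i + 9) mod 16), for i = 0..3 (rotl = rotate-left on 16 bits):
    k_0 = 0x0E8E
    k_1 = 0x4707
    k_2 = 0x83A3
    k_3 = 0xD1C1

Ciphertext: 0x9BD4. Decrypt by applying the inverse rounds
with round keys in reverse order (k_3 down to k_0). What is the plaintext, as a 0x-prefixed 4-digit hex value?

s_0 = ciphertext = 0x9BD4
s_1 = InvRound(s_0, k_3) = 0xD882
s_2 = InvRound(s_1, k_2) = 0xFB80
s_3 = InvRound(s_2, k_1) = 0x19E3
s_4 = InvRound(s_3, k_0) = 0xA1F6

0xA1F6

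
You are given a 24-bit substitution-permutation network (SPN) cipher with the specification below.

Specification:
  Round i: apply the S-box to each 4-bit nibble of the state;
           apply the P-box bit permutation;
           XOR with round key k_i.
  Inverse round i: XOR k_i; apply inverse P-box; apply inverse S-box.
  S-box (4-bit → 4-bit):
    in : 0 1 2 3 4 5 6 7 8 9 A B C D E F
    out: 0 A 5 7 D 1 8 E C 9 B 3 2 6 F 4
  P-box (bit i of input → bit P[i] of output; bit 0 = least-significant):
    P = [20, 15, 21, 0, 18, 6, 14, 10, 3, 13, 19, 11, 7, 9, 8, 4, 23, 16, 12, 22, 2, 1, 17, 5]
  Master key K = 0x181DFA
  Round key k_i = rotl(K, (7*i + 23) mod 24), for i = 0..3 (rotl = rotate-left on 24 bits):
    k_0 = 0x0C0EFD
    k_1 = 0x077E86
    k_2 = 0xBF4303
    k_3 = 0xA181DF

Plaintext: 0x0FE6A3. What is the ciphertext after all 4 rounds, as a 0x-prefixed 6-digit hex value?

0x5A7C07

s_0 = plaintext = 0x0FE6A3
s_1 = Round(s_0, k_0) = 0x38912D
s_2 = Round(s_1, k_1) = 0x618610
s_3 = Round(s_2, k_2) = 0xFE4E73
s_4 = Round(s_3, k_3) = 0x5A7C07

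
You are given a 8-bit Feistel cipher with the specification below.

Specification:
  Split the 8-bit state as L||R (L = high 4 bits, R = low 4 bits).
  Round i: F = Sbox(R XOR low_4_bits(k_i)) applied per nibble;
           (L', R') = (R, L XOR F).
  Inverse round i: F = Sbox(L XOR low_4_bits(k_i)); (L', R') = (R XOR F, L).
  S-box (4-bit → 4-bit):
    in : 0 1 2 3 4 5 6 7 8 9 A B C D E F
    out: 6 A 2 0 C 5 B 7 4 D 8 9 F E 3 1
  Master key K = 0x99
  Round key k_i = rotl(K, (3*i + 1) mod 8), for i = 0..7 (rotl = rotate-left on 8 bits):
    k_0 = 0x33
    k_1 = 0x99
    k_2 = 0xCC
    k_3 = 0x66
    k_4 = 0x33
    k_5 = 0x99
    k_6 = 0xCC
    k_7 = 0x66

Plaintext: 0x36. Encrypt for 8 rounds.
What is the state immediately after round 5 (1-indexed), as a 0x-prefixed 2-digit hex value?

s_0 = plaintext = 0x36
s_1 = Round(s_0, k_0) = 0x66
s_2 = Round(s_1, k_1) = 0x67
s_3 = Round(s_2, k_2) = 0x7F
s_4 = Round(s_3, k_3) = 0xFA
s_5 = Round(s_4, k_4) = 0xA2
s_6 = Round(s_5, k_5) = 0x23
s_7 = Round(s_6, k_6) = 0x33
s_8 = Round(s_7, k_7) = 0x36

0xA2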